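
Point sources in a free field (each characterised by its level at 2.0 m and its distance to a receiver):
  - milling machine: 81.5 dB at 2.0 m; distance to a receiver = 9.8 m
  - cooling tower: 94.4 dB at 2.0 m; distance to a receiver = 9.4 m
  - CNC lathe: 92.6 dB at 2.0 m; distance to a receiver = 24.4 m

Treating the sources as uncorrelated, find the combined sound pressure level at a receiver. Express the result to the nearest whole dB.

Apply inverse-square spreading to bring every level to the receiver, then sum 10^(L/10).
milling machine: 81.5 − 20·log₁₀(9.8/2.0) = 81.5 − 13.80 = 67.70 dB.
cooling tower: 94.4 − 20·log₁₀(9.4/2.0) = 94.4 − 13.44 = 80.96 dB.
CNC lathe: 92.6 − 20·log₁₀(24.4/2.0) = 92.6 − 21.73 = 70.87 dB.
Σ 10^(L/10) = 1.428e+08 → L_total = 10·log₁₀(1.428e+08) = 81.55 dB.

82 dB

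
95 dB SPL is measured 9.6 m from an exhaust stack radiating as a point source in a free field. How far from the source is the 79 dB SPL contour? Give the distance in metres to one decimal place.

60.6 m

The 16.0 dB drop corresponds to a distance ratio of 10^(16.0/20) for a point source.
r₂ = 9.6·10^((95−79)/20) = 9.6·10^(16.0/20) = 60.57 m.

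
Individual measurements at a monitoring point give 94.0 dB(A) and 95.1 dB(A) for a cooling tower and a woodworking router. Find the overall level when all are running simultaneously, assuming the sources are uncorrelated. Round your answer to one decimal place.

For uncorrelated sources the intensities add, so convert each level to linear form, sum, and take 10·log₁₀ of the total.
Σ 10^(L/10) = 10^(94.0/10) + 10^(95.1/10) = 5.748e+09.
L_total = 10·log₁₀(5.748e+09) = 97.60 dB(A).

97.6 dB(A)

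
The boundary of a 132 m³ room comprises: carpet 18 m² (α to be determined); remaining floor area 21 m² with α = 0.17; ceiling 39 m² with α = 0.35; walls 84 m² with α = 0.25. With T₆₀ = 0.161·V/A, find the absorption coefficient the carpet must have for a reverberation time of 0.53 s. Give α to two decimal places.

0.10

From T₆₀ = 0.161·V/A, the target T₆₀ = 0.53 s needs A = 0.161·132/0.53 = 40.10 m².
Absorption from the other surfaces = 21·0.17 + 39·0.35 + 84·0.25 = 38.22 m², so the carpet must supply 1.88 m² over 18 m².
α = 1.88/18 = 0.104.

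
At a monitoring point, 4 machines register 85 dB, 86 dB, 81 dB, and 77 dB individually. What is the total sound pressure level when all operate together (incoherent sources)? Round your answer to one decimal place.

Incoherent sources combine by intensity addition: L_total = 10·log₁₀(Σ 10^(L_i/10)).
Σ 10^(L/10) = 10^(85/10) + 10^(86/10) + 10^(81/10) + 10^(77/10) = 8.903e+08.
L_total = 10·log₁₀(8.903e+08) = 89.50 dB.

89.5 dB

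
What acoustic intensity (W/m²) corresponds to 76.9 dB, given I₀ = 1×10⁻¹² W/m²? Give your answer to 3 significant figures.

4.90e-05 W/m²

I/I₀ = 10^(76.9/10) = 4.898e+07, so I = 4.898e+07 × 10⁻¹² W/m².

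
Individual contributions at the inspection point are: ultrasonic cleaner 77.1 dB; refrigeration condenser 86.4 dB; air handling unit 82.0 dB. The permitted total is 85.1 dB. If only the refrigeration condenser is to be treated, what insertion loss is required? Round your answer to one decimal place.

5.8 dB

Everything except the refrigeration condenser sums to 10^(77.1/10) + 10^(82.0/10) = 2.098e+08 in linear terms, 83.22 dB.
To meet 85.1 dB overall, the treated refrigeration condenser may contribute at most 10^(85.1/10) − 2.098e+08 = 1.138e+08, i.e. 80.56 dB.
So the refrigeration condenser must be reduced from 86.4 to 80.56 dB: IL = 5.84 dB.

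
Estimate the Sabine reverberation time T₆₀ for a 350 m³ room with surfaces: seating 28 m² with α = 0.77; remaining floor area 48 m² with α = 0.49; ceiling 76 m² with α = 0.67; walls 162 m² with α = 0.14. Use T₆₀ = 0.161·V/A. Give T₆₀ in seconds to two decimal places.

A = Σ Sᵢαᵢ = 28·0.77 + 48·0.49 + 76·0.67 + 162·0.14 = 118.68 m².
T₆₀ = 0.161·V/A = 0.161·350/118.68 = 0.475 s.

0.47 s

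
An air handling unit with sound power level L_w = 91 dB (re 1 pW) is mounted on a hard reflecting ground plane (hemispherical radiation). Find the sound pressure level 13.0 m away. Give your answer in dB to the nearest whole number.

The power spreads over a hemisphere of area 2π·r², so L_p = L_w − 10·log₁₀(2π·r²).
2π·r² = 1062 m², 10·log₁₀ of that is 30.261 dB.
L_p = 91 − 30.261 = 60.74 dB.

61 dB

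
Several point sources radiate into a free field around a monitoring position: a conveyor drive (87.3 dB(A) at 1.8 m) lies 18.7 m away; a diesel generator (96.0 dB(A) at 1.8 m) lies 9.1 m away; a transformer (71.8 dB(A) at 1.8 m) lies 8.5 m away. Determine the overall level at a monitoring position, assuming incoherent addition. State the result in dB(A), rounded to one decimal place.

Apply inverse-square spreading to bring every level to the receiver, then sum 10^(L/10).
conveyor drive: 87.3 − 20·log₁₀(18.7/1.8) = 87.3 − 20.33 = 66.97 dB(A).
diesel generator: 96.0 − 20·log₁₀(9.1/1.8) = 96.0 − 14.08 = 81.92 dB(A).
transformer: 71.8 − 20·log₁₀(8.5/1.8) = 71.8 − 13.48 = 58.32 dB(A).
Σ 10^(L/10) = 1.614e+08 → L_total = 10·log₁₀(1.614e+08) = 82.08 dB(A).

82.1 dB(A)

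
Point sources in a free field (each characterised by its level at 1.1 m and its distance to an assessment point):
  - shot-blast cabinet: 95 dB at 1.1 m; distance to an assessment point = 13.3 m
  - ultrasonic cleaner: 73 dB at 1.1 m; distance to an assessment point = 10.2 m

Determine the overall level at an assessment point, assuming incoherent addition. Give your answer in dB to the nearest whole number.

Apply inverse-square spreading to bring every level to the receiver, then sum 10^(L/10).
shot-blast cabinet: 95 − 20·log₁₀(13.3/1.1) = 95 − 21.65 = 73.35 dB.
ultrasonic cleaner: 73 − 20·log₁₀(10.2/1.1) = 73 − 19.34 = 53.66 dB.
Σ 10^(L/10) = 2.186e+07 → L_total = 10·log₁₀(2.186e+07) = 73.40 dB.

73 dB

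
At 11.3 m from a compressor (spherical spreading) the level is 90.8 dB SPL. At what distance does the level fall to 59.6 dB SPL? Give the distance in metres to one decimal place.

410.3 m

For a point source L₁ − L₂ = 20·log₁₀(r₂/r₁), so r₂ = r₁·10^((L₁−L₂)/20).
r₂ = 11.3·10^((90.8−59.6)/20) = 11.3·10^(31.2/20) = 410.28 m.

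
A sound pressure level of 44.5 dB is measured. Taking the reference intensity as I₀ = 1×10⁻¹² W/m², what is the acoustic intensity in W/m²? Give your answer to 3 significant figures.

I/I₀ = 10^(44.5/10) = 2.818e+04, so I = 2.818e+04 × 10⁻¹² W/m².

2.82e-08 W/m²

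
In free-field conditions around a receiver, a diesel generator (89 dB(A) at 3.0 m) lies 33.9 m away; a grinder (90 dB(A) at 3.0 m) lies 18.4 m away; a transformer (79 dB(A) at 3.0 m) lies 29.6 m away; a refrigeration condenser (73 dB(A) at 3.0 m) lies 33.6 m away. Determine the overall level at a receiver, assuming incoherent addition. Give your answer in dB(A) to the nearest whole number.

75 dB(A)

Apply inverse-square spreading to bring every level to the receiver, then sum 10^(L/10).
diesel generator: 89 − 20·log₁₀(33.9/3.0) = 89 − 21.06 = 67.94 dB(A).
grinder: 90 − 20·log₁₀(18.4/3.0) = 90 − 15.75 = 74.25 dB(A).
transformer: 79 − 20·log₁₀(29.6/3.0) = 79 − 19.88 = 59.12 dB(A).
refrigeration condenser: 73 − 20·log₁₀(33.6/3.0) = 73 − 20.98 = 52.02 dB(A).
Σ 10^(L/10) = 3.378e+07 → L_total = 10·log₁₀(3.378e+07) = 75.29 dB(A).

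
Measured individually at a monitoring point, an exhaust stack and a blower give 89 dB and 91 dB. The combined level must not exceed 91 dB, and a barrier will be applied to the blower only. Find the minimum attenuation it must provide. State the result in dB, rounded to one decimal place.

4.3 dB

Everything except the blower sums to 10^(89/10) = 7.943e+08 in linear terms, 89.00 dB.
The limit corresponds to 10^(91/10) = 1.259e+09; subtracting the fixed part leaves 4.646e+08 for the blower, i.e. 86.67 dB.
Required insertion loss = 91 − 86.67 = 4.33 dB.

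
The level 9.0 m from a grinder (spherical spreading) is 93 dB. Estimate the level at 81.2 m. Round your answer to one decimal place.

73.9 dB

Point-source attenuation: ΔL = 20·log₁₀(r₂/r₁) = 20·log₁₀(81.2/9.0) = 19.106 dB.
L₂ = 93 − 20·log₁₀(81.2/9.0) = 93 − 19.106 = 73.89 dB.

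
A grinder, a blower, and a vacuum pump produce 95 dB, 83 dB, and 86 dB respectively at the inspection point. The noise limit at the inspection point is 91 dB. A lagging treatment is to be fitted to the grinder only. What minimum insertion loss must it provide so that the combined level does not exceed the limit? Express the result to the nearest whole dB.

7 dB

The untreated sources together contribute 10^(83/10) + 10^(86/10) = 5.976e+08, i.e. 87.76 dB.
To meet 91 dB overall, the treated grinder may contribute at most 10^(91/10) − 5.976e+08 = 6.613e+08, i.e. 88.20 dB.
So the grinder must be reduced from 95 to 88.20 dB: IL = 6.80 dB.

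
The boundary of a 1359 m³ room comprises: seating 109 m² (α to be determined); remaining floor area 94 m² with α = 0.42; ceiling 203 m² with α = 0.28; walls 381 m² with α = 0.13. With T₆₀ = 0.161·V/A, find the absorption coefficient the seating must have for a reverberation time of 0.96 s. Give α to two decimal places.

Required total absorption A = 0.161·1359/0.96 = 227.92 m².
Absorption from the other surfaces = 94·0.42 + 203·0.28 + 381·0.13 = 145.85 m², so the seating must supply 82.07 m² over 109 m².
α = 82.07/109 = 0.753.

0.75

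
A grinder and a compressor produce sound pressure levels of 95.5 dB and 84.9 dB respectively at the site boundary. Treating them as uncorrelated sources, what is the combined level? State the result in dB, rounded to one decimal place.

95.9 dB

Incoherent sources combine by intensity addition: L_total = 10·log₁₀(Σ 10^(L_i/10)).
Σ 10^(L/10) = 10^(95.5/10) + 10^(84.9/10) = 3.857e+09.
L_total = 10·log₁₀(3.857e+09) = 95.86 dB.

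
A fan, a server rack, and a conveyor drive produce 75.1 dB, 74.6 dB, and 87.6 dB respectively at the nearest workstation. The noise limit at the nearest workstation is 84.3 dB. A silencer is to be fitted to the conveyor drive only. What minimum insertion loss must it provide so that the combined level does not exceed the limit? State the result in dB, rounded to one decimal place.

4.4 dB

The untreated sources together contribute 10^(75.1/10) + 10^(74.6/10) = 6.120e+07, i.e. 77.87 dB.
To meet 84.3 dB overall, the treated conveyor drive may contribute at most 10^(84.3/10) − 6.120e+07 = 2.080e+08, i.e. 83.18 dB.
So the conveyor drive must be reduced from 87.6 to 83.18 dB: IL = 4.42 dB.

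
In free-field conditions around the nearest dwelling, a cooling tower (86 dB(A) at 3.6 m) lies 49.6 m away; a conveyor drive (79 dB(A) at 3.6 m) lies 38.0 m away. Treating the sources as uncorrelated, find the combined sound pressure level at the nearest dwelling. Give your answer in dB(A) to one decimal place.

First find each source's level at the receiver (point-source: −20·log₁₀(r/r_ref)), then combine on an intensity basis.
cooling tower: 86 − 20·log₁₀(49.6/3.6) = 86 − 22.78 = 63.22 dB(A).
conveyor drive: 79 − 20·log₁₀(38.0/3.6) = 79 − 20.47 = 58.53 dB(A).
Σ 10^(L/10) = 2.810e+06 → L_total = 10·log₁₀(2.810e+06) = 64.49 dB(A).

64.5 dB(A)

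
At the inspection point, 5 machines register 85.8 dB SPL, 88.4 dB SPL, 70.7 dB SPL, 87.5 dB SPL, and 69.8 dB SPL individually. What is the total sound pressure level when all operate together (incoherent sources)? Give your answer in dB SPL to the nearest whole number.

Incoherent sources combine by intensity addition: L_total = 10·log₁₀(Σ 10^(L_i/10)).
Σ 10^(L/10) = 10^(85.8/10) + 10^(88.4/10) + 10^(70.7/10) + 10^(87.5/10) + 10^(69.8/10) = 1.656e+09.
L_total = 10·log₁₀(1.656e+09) = 92.19 dB SPL.

92 dB SPL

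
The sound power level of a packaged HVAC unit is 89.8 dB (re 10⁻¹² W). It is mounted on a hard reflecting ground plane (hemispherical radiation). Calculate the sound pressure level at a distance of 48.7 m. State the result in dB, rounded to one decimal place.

48.1 dB

Free-field hemispherical radiation: L_p = L_w − 10·log₁₀(2π·r²), r = 48.7 m.
2π·r² = 1.49e+04 m², 10·log₁₀ of that is 41.732 dB.
L_p = 89.8 − 41.732 = 48.07 dB.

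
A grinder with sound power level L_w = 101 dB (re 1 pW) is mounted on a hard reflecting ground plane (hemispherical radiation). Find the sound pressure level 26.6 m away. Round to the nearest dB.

65 dB

L_p = L_w − 10·log₁₀(2π·r²) with r = 26.6 m.
2π·r² = 4446 m², 10·log₁₀ of that is 36.479 dB.
L_p = 101 − 36.479 = 64.52 dB.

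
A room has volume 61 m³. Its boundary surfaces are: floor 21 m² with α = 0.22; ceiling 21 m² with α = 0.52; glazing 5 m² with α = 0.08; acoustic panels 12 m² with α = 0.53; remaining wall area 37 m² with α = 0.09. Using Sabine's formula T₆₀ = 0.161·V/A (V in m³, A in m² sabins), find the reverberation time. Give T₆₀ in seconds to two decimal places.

0.38 s

A = Σ Sᵢαᵢ = 21·0.22 + 21·0.52 + 5·0.08 + 12·0.53 + 37·0.09 = 25.63 m².
T₆₀ = 0.161 × 61 / 25.63 = 0.383 s.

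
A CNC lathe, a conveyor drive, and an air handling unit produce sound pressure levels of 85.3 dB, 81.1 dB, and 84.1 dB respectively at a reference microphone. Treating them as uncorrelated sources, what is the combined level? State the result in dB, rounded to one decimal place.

For uncorrelated sources the intensities add, so convert each level to linear form, sum, and take 10·log₁₀ of the total.
Σ 10^(L/10) = 10^(85.3/10) + 10^(81.1/10) + 10^(84.1/10) = 7.247e+08.
L_total = 10·log₁₀(7.247e+08) = 88.60 dB.

88.6 dB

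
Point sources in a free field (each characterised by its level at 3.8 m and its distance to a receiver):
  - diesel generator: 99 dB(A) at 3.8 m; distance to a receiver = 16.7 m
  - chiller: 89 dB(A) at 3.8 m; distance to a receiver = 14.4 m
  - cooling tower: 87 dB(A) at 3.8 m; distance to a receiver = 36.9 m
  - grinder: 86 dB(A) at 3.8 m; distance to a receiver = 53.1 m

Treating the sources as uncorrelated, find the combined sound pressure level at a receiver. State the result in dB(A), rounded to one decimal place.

86.8 dB(A)

Apply inverse-square spreading to bring every level to the receiver, then sum 10^(L/10).
diesel generator: 99 − 20·log₁₀(16.7/3.8) = 99 − 12.86 = 86.14 dB(A).
chiller: 89 − 20·log₁₀(14.4/3.8) = 89 − 11.57 = 77.43 dB(A).
cooling tower: 87 − 20·log₁₀(36.9/3.8) = 87 − 19.74 = 67.26 dB(A).
grinder: 86 − 20·log₁₀(53.1/3.8) = 86 − 22.91 = 63.09 dB(A).
Σ 10^(L/10) = 4.739e+08 → L_total = 10·log₁₀(4.739e+08) = 86.76 dB(A).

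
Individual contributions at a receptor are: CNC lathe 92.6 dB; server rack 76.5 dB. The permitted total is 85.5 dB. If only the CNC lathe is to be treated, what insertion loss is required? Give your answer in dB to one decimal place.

Everything except the CNC lathe sums to 10^(76.5/10) = 4.467e+07 in linear terms, 76.50 dB.
The limit corresponds to 10^(85.5/10) = 3.548e+08; subtracting the fixed part leaves 3.101e+08 for the CNC lathe, i.e. 84.92 dB.
Required insertion loss = 92.6 − 84.92 = 7.68 dB.

7.7 dB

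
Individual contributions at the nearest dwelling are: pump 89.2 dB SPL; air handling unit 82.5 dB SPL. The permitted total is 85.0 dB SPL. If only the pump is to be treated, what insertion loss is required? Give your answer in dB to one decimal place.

Fixed contribution from the other source: Σ 10^(L/10) = 10^(82.5/10) = 1.778e+08 (82.50 dB SPL).
The limit corresponds to 10^(85.0/10) = 3.162e+08; subtracting the fixed part leaves 1.384e+08 for the pump, i.e. 81.41 dB SPL.
Required insertion loss = 89.2 − 81.41 = 7.79 dB.

7.8 dB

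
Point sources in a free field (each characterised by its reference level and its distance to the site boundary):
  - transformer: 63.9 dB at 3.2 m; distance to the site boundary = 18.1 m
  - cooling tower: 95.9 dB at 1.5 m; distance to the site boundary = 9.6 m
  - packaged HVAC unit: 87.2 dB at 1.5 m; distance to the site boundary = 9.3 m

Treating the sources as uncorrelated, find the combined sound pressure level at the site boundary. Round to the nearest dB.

First find each source's level at the receiver (point-source: −20·log₁₀(r/r_ref)), then combine on an intensity basis.
transformer: 63.9 − 20·log₁₀(18.1/3.2) = 63.9 − 15.05 = 48.85 dB.
cooling tower: 95.9 − 20·log₁₀(9.6/1.5) = 95.9 − 16.12 = 79.78 dB.
packaged HVAC unit: 87.2 − 20·log₁₀(9.3/1.5) = 87.2 − 15.85 = 71.35 dB.
Σ 10^(L/10) = 1.087e+08 → L_total = 10·log₁₀(1.087e+08) = 80.36 dB.

80 dB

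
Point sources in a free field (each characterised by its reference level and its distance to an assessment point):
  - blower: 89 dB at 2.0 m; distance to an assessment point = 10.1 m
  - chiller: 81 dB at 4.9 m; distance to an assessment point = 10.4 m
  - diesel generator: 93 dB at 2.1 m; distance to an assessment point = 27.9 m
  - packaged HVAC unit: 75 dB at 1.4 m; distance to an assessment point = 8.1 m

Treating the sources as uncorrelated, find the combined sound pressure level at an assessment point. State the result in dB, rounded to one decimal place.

78.5 dB

Propagate each source to the receiver with L = L_ref − 20·log₁₀(r/r_ref), then add intensities.
blower: 89 − 20·log₁₀(10.1/2.0) = 89 − 14.07 = 74.93 dB.
chiller: 81 − 20·log₁₀(10.4/4.9) = 81 − 6.54 = 74.46 dB.
diesel generator: 93 − 20·log₁₀(27.9/2.1) = 93 − 22.47 = 70.53 dB.
packaged HVAC unit: 75 − 20·log₁₀(8.1/1.4) = 75 − 15.25 = 59.75 dB.
Σ 10^(L/10) = 7.134e+07 → L_total = 10·log₁₀(7.134e+07) = 78.53 dB.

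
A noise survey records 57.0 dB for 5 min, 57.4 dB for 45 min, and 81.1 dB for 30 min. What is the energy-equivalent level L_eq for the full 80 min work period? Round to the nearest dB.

77 dB

Weight each interval's intensity by its duration and average over T = 80 min:
Σ tᵢ·10^(Lᵢ/10) = 5·10^(57.0/10) + 45·10^(57.4/10) + 30·10^(81.1/10) = 3.892e+09.
L_eq = 10·log₁₀(3.892e+09/80) = 76.87 dB.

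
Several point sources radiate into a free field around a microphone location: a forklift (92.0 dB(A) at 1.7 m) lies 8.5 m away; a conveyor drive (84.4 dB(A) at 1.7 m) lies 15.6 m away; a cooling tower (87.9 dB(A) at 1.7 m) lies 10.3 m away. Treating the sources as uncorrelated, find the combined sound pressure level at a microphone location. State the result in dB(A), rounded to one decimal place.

79.2 dB(A)

Propagate each source to the receiver with L = L_ref − 20·log₁₀(r/r_ref), then add intensities.
forklift: 92.0 − 20·log₁₀(8.5/1.7) = 92.0 − 13.98 = 78.02 dB(A).
conveyor drive: 84.4 − 20·log₁₀(15.6/1.7) = 84.4 − 19.25 = 65.15 dB(A).
cooling tower: 87.9 − 20·log₁₀(10.3/1.7) = 87.9 − 15.65 = 72.25 dB(A).
Σ 10^(L/10) = 8.346e+07 → L_total = 10·log₁₀(8.346e+07) = 79.21 dB(A).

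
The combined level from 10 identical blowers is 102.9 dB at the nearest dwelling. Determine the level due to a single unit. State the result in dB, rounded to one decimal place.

Dividing the total intensity by 10 lowers the level by 10·log₁₀ 10 = 10.000 dB: L₁ = 102.9 − 10.000.

92.9 dB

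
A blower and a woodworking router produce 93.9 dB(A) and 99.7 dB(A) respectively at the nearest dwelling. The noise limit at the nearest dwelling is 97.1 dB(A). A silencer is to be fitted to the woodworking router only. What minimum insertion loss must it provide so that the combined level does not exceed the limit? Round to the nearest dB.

The untreated sources together contribute 10^(93.9/10) = 2.455e+09, i.e. 93.90 dB(A).
The limit corresponds to 10^(97.1/10) = 5.129e+09; subtracting the fixed part leaves 2.674e+09 for the woodworking router, i.e. 94.27 dB(A).
So the woodworking router must be reduced from 99.7 to 94.27 dB(A): IL = 5.43 dB.

5 dB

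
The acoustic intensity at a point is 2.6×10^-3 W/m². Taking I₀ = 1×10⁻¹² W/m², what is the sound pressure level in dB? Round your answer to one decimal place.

Dividing by I₀ shifts the exponent by 12: I/I₀ = 2.6×10^9.
L = 10·(0.4150 + 9) = 94.15 dB.

94.1 dB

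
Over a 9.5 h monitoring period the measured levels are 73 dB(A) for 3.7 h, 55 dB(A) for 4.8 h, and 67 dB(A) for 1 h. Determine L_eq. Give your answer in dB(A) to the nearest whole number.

The energy average is taken in the linear domain: L_eq = 10·log₁₀[(Σ tᵢ·10^(Lᵢ/10))/T], T = 9.5 h.
Σ tᵢ·10^(Lᵢ/10) = 3.7·10^(73/10) + 4.8·10^(55/10) + 1·10^(67/10) = 8.035e+07.
L_eq = 10·log₁₀(8.035e+07/9.5) = 69.27 dB(A).

69 dB(A)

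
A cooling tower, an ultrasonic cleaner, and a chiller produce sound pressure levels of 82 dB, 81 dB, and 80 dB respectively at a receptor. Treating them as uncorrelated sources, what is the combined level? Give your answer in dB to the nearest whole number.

Incoherent sources combine by intensity addition: L_total = 10·log₁₀(Σ 10^(L_i/10)).
Σ 10^(L/10) = 10^(82/10) + 10^(81/10) + 10^(80/10) = 3.844e+08.
L_total = 10·log₁₀(3.844e+08) = 85.85 dB.

86 dB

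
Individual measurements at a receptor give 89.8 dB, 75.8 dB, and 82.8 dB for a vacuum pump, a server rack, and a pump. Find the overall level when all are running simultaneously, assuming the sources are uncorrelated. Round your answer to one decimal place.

For uncorrelated sources the intensities add, so convert each level to linear form, sum, and take 10·log₁₀ of the total.
Σ 10^(L/10) = 10^(89.8/10) + 10^(75.8/10) + 10^(82.8/10) = 1.184e+09.
L_total = 10·log₁₀(1.184e+09) = 90.73 dB.

90.7 dB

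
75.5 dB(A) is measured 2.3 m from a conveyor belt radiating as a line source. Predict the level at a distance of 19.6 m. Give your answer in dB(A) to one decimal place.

Line-source attenuation: ΔL = 10·log₁₀(r₂/r₁) = 10·log₁₀(19.6/2.3) = 9.305 dB.
L₂ = 75.5 − 10·log₁₀(19.6/2.3) = 75.5 − 9.305 = 66.19 dB(A).

66.2 dB(A)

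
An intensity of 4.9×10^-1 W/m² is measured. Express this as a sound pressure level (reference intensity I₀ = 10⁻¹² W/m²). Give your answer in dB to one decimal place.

I/I₀ = 4.9×10^-1/10⁻¹² = 4.9×10^11, and L = 10·log₁₀(I/I₀).
L = 10·(0.6902 + 11) = 116.90 dB.

116.9 dB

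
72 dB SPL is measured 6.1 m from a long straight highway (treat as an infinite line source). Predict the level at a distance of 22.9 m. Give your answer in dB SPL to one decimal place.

66.3 dB SPL

For a line source, L₂ = L₁ − 10·log₁₀(r₂/r₁).
L₂ = 72 − 10·log₁₀(22.9/6.1) = 72 − 5.745 = 66.25 dB SPL.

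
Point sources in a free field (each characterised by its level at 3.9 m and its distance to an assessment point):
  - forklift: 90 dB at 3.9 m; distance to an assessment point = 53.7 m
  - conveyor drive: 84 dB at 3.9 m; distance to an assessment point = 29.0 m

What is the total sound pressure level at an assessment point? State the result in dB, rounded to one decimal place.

69.9 dB

Apply inverse-square spreading to bring every level to the receiver, then sum 10^(L/10).
forklift: 90 − 20·log₁₀(53.7/3.9) = 90 − 22.78 = 67.22 dB.
conveyor drive: 84 − 20·log₁₀(29.0/3.9) = 84 − 17.43 = 66.57 dB.
Σ 10^(L/10) = 9.817e+06 → L_total = 10·log₁₀(9.817e+06) = 69.92 dB.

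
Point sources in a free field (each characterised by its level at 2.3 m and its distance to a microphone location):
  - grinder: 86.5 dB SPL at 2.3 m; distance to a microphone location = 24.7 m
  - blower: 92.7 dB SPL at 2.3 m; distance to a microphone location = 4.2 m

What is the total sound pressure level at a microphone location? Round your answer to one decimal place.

87.5 dB SPL

First find each source's level at the receiver (point-source: −20·log₁₀(r/r_ref)), then combine on an intensity basis.
grinder: 86.5 − 20·log₁₀(24.7/2.3) = 86.5 − 20.62 = 65.88 dB SPL.
blower: 92.7 − 20·log₁₀(4.2/2.3) = 92.7 − 5.23 = 87.47 dB SPL.
Σ 10^(L/10) = 5.623e+08 → L_total = 10·log₁₀(5.623e+08) = 87.50 dB SPL.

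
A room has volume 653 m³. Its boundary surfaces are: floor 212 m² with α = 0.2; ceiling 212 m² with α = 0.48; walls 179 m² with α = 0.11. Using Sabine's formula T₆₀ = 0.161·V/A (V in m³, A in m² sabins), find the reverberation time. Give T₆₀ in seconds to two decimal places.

0.64 s

Total absorption A = 212·0.2 + 212·0.48 + 179·0.11 = 163.85 m² sabins.
T₆₀ = 0.161 × 653 / 163.85 = 0.642 s.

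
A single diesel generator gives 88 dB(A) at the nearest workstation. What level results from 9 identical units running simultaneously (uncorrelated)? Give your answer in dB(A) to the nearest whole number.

With 9 equal, uncorrelated contributions the intensity is 9× that of one unit, giving a rise of 10·log₁₀ 9.
L_total = 88 + 10·log₁₀(9) = 88 + 9.542 = 97.54 dB(A).

98 dB(A)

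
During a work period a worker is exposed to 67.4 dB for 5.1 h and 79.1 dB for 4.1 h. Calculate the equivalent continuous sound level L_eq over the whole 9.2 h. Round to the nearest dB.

The energy average is taken in the linear domain: L_eq = 10·log₁₀[(Σ tᵢ·10^(Lᵢ/10))/T], T = 9.2 h.
Σ tᵢ·10^(Lᵢ/10) = 5.1·10^(67.4/10) + 4.1·10^(79.1/10) = 3.613e+08.
L_eq = 10·log₁₀(3.613e+08/9.2) = 75.94 dB.

76 dB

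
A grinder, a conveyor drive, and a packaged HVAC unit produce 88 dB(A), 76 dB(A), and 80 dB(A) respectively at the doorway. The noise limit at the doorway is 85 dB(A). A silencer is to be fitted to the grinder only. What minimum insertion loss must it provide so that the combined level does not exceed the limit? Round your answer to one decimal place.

Fixed contribution from the other sources: Σ 10^(L/10) = 10^(76/10) + 10^(80/10) = 1.398e+08 (81.46 dB(A)).
To meet 85 dB(A) overall, the treated grinder may contribute at most 10^(85/10) − 1.398e+08 = 1.764e+08, i.e. 82.47 dB(A).
Required insertion loss = 88 − 82.47 = 5.53 dB.

5.5 dB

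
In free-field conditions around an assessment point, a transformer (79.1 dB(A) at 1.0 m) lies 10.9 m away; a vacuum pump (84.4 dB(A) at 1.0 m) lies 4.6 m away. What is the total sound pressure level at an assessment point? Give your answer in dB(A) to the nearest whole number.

First find each source's level at the receiver (point-source: −20·log₁₀(r/r_ref)), then combine on an intensity basis.
transformer: 79.1 − 20·log₁₀(10.9/1.0) = 79.1 − 20.75 = 58.35 dB(A).
vacuum pump: 84.4 − 20·log₁₀(4.6/1.0) = 84.4 − 13.26 = 71.14 dB(A).
Σ 10^(L/10) = 1.370e+07 → L_total = 10·log₁₀(1.370e+07) = 71.37 dB(A).

71 dB(A)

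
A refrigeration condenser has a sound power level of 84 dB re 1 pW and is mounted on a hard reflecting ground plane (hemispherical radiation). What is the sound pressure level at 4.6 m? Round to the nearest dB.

The power spreads over a hemisphere of area 2π·r², so L_p = L_w − 10·log₁₀(2π·r²).
2π·r² = 133 m², 10·log₁₀ of that is 21.237 dB.
L_p = 84 − 21.237 = 62.76 dB.

63 dB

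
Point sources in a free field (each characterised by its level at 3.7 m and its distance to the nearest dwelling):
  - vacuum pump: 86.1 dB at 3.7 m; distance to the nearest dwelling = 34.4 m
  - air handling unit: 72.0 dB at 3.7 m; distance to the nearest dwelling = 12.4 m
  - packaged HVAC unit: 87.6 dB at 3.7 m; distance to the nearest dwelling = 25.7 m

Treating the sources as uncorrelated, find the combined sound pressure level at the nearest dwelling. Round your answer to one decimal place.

First find each source's level at the receiver (point-source: −20·log₁₀(r/r_ref)), then combine on an intensity basis.
vacuum pump: 86.1 − 20·log₁₀(34.4/3.7) = 86.1 − 19.37 = 66.73 dB.
air handling unit: 72.0 − 20·log₁₀(12.4/3.7) = 72.0 − 10.50 = 61.50 dB.
packaged HVAC unit: 87.6 − 20·log₁₀(25.7/3.7) = 87.6 − 16.83 = 70.77 dB.
Σ 10^(L/10) = 1.805e+07 → L_total = 10·log₁₀(1.805e+07) = 72.57 dB.

72.6 dB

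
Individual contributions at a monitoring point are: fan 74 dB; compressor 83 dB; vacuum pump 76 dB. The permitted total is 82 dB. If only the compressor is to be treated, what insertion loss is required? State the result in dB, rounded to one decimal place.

3.3 dB

Everything except the compressor sums to 10^(74/10) + 10^(76/10) = 6.493e+07 in linear terms, 78.12 dB.
To meet 82 dB overall, the treated compressor may contribute at most 10^(82/10) − 6.493e+07 = 9.356e+07, i.e. 79.71 dB.
Required insertion loss = 83 − 79.71 = 3.29 dB.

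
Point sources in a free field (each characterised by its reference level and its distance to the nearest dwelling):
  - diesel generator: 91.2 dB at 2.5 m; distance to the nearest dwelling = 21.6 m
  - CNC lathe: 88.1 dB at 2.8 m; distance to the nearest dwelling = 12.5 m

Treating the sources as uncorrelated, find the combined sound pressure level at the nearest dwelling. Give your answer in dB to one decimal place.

77.0 dB

Propagate each source to the receiver with L = L_ref − 20·log₁₀(r/r_ref), then add intensities.
diesel generator: 91.2 − 20·log₁₀(21.6/2.5) = 91.2 − 18.73 = 72.47 dB.
CNC lathe: 88.1 − 20·log₁₀(12.5/2.8) = 88.1 − 13.00 = 75.10 dB.
Σ 10^(L/10) = 5.006e+07 → L_total = 10·log₁₀(5.006e+07) = 76.99 dB.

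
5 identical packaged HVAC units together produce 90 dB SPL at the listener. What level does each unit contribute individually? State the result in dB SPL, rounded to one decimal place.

Dividing the total intensity by 5 lowers the level by 10·log₁₀ 5 = 6.990 dB: L₁ = 90 − 6.990.

83.0 dB SPL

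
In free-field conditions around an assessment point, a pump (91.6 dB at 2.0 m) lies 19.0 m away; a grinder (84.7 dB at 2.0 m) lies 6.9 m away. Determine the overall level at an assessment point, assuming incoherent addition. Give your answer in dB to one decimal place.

Propagate each source to the receiver with L = L_ref − 20·log₁₀(r/r_ref), then add intensities.
pump: 91.6 − 20·log₁₀(19.0/2.0) = 91.6 − 19.55 = 72.05 dB.
grinder: 84.7 − 20·log₁₀(6.9/2.0) = 84.7 − 10.76 = 73.94 dB.
Σ 10^(L/10) = 4.081e+07 → L_total = 10·log₁₀(4.081e+07) = 76.11 dB.

76.1 dB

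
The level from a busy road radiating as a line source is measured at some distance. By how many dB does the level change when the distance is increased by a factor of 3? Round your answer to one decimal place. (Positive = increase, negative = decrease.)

A line source loses 3 dB per doubling of distance; generally ΔL = −10·log₁₀(r₂/r₁).
ΔL = −10·log₁₀(3) = -4.77 dB.

-4.8 dB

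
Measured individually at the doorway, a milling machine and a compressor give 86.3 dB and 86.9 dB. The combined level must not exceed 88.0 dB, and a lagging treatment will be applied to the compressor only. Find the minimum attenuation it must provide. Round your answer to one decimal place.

Fixed contribution from the other source: Σ 10^(L/10) = 10^(86.3/10) = 4.266e+08 (86.30 dB).
To meet 88.0 dB overall, the treated compressor may contribute at most 10^(88.0/10) − 4.266e+08 = 2.044e+08, i.e. 83.10 dB.
Required insertion loss = 86.9 − 83.10 = 3.80 dB.

3.8 dB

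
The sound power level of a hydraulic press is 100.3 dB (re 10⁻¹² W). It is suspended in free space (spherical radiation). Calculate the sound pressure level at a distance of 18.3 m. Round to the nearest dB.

The power spreads over a sphere of area 4π·r², so L_p = L_w − 10·log₁₀(4π·r²).
4π·r² = 4208 m², 10·log₁₀ of that is 36.241 dB.
L_p = 100.3 − 36.241 = 64.06 dB.

64 dB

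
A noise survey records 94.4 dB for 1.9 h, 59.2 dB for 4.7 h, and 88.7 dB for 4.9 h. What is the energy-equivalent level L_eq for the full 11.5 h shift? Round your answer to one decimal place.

88.9 dB

Weight each interval's intensity by its duration and average over T = 11.5 h:
Σ tᵢ·10^(Lᵢ/10) = 1.9·10^(94.4/10) + 4.7·10^(59.2/10) + 4.9·10^(88.7/10) = 8.869e+09.
L_eq = 10·log₁₀(8.869e+09/11.5) = 88.87 dB.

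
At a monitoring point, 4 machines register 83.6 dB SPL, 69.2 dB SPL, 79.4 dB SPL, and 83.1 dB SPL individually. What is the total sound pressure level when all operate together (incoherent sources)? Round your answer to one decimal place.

87.2 dB SPL

For uncorrelated sources the intensities add, so convert each level to linear form, sum, and take 10·log₁₀ of the total.
Σ 10^(L/10) = 10^(83.6/10) + 10^(69.2/10) + 10^(79.4/10) + 10^(83.1/10) = 5.287e+08.
L_total = 10·log₁₀(5.287e+08) = 87.23 dB SPL.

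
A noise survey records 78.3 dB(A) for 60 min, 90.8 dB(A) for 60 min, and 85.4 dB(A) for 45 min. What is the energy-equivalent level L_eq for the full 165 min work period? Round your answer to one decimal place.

Weight each interval's intensity by its duration and average over T = 165 min:
Σ tᵢ·10^(Lᵢ/10) = 60·10^(78.3/10) + 60·10^(90.8/10) + 45·10^(85.4/10) = 9.180e+10.
L_eq = 10·log₁₀(9.180e+10/165) = 87.45 dB(A).

87.5 dB(A)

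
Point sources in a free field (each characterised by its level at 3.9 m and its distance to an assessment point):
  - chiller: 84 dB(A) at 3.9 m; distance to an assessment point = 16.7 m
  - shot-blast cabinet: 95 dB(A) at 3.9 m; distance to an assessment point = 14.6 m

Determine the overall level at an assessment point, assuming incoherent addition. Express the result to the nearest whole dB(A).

84 dB(A)

Propagate each source to the receiver with L = L_ref − 20·log₁₀(r/r_ref), then add intensities.
chiller: 84 − 20·log₁₀(16.7/3.9) = 84 − 12.63 = 71.37 dB(A).
shot-blast cabinet: 95 − 20·log₁₀(14.6/3.9) = 95 − 11.47 = 83.53 dB(A).
Σ 10^(L/10) = 2.393e+08 → L_total = 10·log₁₀(2.393e+08) = 83.79 dB(A).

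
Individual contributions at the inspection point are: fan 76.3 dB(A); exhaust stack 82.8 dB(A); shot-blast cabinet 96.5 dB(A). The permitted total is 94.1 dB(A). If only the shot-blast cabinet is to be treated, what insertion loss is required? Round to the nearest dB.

3 dB

Everything except the shot-blast cabinet sums to 10^(76.3/10) + 10^(82.8/10) = 2.332e+08 in linear terms, 83.68 dB(A).
To meet 94.1 dB(A) overall, the treated shot-blast cabinet may contribute at most 10^(94.1/10) − 2.332e+08 = 2.337e+09, i.e. 93.69 dB(A).
So the shot-blast cabinet must be reduced from 96.5 to 93.69 dB(A): IL = 2.81 dB.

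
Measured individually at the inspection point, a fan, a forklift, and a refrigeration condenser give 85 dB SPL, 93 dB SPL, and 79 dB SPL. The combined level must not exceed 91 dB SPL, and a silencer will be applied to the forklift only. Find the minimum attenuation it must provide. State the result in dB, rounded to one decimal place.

3.6 dB

Fixed contribution from the other sources: Σ 10^(L/10) = 10^(85/10) + 10^(79/10) = 3.957e+08 (85.97 dB SPL).
The limit corresponds to 10^(91/10) = 1.259e+09; subtracting the fixed part leaves 8.633e+08 for the forklift, i.e. 89.36 dB SPL.
Required insertion loss = 93 − 89.36 = 3.64 dB.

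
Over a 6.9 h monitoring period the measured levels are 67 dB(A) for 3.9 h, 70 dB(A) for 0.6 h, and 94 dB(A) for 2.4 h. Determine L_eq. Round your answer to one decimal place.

89.4 dB(A)

The energy average is taken in the linear domain: L_eq = 10·log₁₀[(Σ tᵢ·10^(Lᵢ/10))/T], T = 6.9 h.
Σ tᵢ·10^(Lᵢ/10) = 3.9·10^(67/10) + 0.6·10^(70/10) + 2.4·10^(94/10) = 6.054e+09.
L_eq = 10·log₁₀(6.054e+09/6.9) = 89.43 dB(A).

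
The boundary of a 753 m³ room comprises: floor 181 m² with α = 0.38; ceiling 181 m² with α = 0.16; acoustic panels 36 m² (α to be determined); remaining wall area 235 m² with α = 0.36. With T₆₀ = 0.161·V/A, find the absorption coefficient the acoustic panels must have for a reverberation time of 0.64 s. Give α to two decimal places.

0.20

Required total absorption A = 0.161·753/0.64 = 189.43 m².
Absorption from the other surfaces = 181·0.38 + 181·0.16 + 235·0.36 = 182.34 m², so the acoustic panels must supply 7.09 m² over 36 m².
α = 7.09/36 = 0.197.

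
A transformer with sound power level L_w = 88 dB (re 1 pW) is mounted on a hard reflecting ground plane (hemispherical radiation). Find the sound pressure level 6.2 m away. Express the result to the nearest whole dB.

64 dB

Free-field hemispherical radiation: L_p = L_w − 10·log₁₀(2π·r²), r = 6.2 m.
2π·r² = 241.5 m², 10·log₁₀ of that is 23.830 dB.
L_p = 88 − 23.830 = 64.17 dB.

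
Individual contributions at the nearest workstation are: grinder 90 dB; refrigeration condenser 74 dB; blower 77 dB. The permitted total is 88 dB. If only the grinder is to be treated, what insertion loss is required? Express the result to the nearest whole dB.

Fixed contribution from the other sources: Σ 10^(L/10) = 10^(74/10) + 10^(77/10) = 7.524e+07 (78.76 dB).
To meet 88 dB overall, the treated grinder may contribute at most 10^(88/10) − 7.524e+07 = 5.557e+08, i.e. 87.45 dB.
So the grinder must be reduced from 90 to 87.45 dB: IL = 2.55 dB.

3 dB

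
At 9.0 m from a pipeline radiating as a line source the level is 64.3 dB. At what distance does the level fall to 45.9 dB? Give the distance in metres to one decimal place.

622.6 m

For a line source L₁ − L₂ = 10·log₁₀(r₂/r₁), so r₂ = r₁·10^((L₁−L₂)/10).
r₂ = 9.0·10^((64.3−45.9)/10) = 9.0·10^(18.4/10) = 622.65 m.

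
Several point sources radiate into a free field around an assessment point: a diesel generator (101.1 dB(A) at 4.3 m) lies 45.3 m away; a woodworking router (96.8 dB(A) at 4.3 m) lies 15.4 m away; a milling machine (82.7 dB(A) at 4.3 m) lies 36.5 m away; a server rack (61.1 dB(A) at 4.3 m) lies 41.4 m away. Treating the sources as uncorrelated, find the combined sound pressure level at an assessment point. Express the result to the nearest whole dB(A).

87 dB(A)

First find each source's level at the receiver (point-source: −20·log₁₀(r/r_ref)), then combine on an intensity basis.
diesel generator: 101.1 − 20·log₁₀(45.3/4.3) = 101.1 − 20.45 = 80.65 dB(A).
woodworking router: 96.8 − 20·log₁₀(15.4/4.3) = 96.8 − 11.08 = 85.72 dB(A).
milling machine: 82.7 − 20·log₁₀(36.5/4.3) = 82.7 − 18.58 = 64.12 dB(A).
server rack: 61.1 − 20·log₁₀(41.4/4.3) = 61.1 − 19.67 = 41.43 dB(A).
Σ 10^(L/10) = 4.918e+08 → L_total = 10·log₁₀(4.918e+08) = 86.92 dB(A).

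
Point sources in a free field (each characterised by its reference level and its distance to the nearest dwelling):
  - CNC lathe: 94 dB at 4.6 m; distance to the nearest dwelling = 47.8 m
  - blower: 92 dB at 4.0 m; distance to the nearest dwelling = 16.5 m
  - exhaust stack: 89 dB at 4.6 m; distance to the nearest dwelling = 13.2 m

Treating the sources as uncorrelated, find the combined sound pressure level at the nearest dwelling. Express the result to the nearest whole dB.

Apply inverse-square spreading to bring every level to the receiver, then sum 10^(L/10).
CNC lathe: 94 − 20·log₁₀(47.8/4.6) = 94 − 20.33 = 73.67 dB.
blower: 92 − 20·log₁₀(16.5/4.0) = 92 − 12.31 = 79.69 dB.
exhaust stack: 89 − 20·log₁₀(13.2/4.6) = 89 − 9.16 = 79.84 dB.
Σ 10^(L/10) = 2.129e+08 → L_total = 10·log₁₀(2.129e+08) = 83.28 dB.

83 dB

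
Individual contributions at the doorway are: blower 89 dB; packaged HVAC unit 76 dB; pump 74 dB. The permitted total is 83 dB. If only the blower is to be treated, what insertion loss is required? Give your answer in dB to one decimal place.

Everything except the blower sums to 10^(76/10) + 10^(74/10) = 6.493e+07 in linear terms, 78.12 dB.
To meet 83 dB overall, the treated blower may contribute at most 10^(83/10) − 6.493e+07 = 1.346e+08, i.e. 81.29 dB.
So the blower must be reduced from 89 to 81.29 dB: IL = 7.71 dB.

7.7 dB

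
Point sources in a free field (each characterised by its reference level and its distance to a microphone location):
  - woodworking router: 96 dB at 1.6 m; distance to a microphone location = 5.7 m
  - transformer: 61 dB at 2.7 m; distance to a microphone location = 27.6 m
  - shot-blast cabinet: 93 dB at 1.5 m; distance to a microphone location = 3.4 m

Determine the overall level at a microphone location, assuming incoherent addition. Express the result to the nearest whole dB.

First find each source's level at the receiver (point-source: −20·log₁₀(r/r_ref)), then combine on an intensity basis.
woodworking router: 96 − 20·log₁₀(5.7/1.6) = 96 − 11.04 = 84.96 dB.
transformer: 61 − 20·log₁₀(27.6/2.7) = 61 − 20.19 = 40.81 dB.
shot-blast cabinet: 93 − 20·log₁₀(3.4/1.5) = 93 − 7.11 = 85.89 dB.
Σ 10^(L/10) = 7.020e+08 → L_total = 10·log₁₀(7.020e+08) = 88.46 dB.

88 dB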